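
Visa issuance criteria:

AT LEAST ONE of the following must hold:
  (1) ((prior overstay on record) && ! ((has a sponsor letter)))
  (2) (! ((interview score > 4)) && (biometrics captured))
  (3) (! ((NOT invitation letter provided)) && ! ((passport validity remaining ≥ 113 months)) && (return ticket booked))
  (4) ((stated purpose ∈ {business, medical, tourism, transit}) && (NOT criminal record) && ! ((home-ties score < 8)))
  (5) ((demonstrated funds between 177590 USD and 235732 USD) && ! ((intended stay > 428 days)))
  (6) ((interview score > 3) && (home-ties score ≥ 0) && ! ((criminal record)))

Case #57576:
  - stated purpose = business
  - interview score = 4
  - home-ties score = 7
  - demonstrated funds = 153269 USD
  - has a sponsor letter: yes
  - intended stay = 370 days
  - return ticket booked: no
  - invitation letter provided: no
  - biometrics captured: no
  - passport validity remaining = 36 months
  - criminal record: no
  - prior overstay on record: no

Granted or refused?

Granted

Atomic conditions:
  prior overstay on record: no → false
  has a sponsor letter: yes → true
  interview score > 4: 4 > 4 is false
  biometrics captured: no → false
  NOT invitation letter provided: no → true
  passport validity remaining ≥ 113 months: 36 ≥ 113 is false
  return ticket booked: no → false
  stated purpose ∈ {business, medical, tourism, transit}: business is in the set → true
  NOT criminal record: no → true
  home-ties score < 8: 7 < 8 is true
  demonstrated funds between 177590 USD and 235732 USD: 153269 in [177590, 235732] is false
  intended stay > 428 days: 370 > 428 is false
  interview score > 3: 4 > 3 is true
  home-ties score ≥ 0: 7 ≥ 0 is true
  criminal record: no → false
Combine:
[1.2] NOT true = false
[1] false AND false = false
[2.1] NOT false = true
[2] true AND false = false
[3.1] NOT true = false
[3.2] NOT false = true
[3] false AND true AND false = false
[4.3] NOT true = false
[4] true AND true AND false = false
[5.2] NOT false = true
[5] false AND true = false
[6.3] NOT false = true
[6] true AND true AND true = true
[root] false OR false OR false OR false OR false OR true = true
Overall: true → granted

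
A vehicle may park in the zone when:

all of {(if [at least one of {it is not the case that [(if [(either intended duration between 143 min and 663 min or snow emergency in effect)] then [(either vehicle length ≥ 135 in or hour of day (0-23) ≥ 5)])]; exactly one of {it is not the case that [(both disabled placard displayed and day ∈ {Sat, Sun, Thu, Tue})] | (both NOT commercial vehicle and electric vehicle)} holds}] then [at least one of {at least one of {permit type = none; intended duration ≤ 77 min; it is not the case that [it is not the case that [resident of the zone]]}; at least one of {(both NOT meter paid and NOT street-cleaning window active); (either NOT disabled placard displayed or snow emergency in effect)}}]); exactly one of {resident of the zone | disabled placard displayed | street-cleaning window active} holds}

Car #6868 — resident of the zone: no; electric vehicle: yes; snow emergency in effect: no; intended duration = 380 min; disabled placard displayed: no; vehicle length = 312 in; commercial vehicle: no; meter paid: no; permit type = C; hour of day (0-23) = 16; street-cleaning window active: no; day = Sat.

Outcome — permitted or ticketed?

Ticketed

Atomic conditions:
  intended duration between 143 min and 663 min: 380 in [143, 663] is true
  snow emergency in effect: no → false
  vehicle length ≥ 135 in: 312 ≥ 135 is true
  hour of day (0-23) ≥ 5: 16 ≥ 5 is true
  disabled placard displayed: no → false
  day ∈ {Sat, Sun, Thu, Tue}: Sat is in the set → true
  NOT commercial vehicle: no → true
  electric vehicle: yes → true
  permit type = none: C == none is false
  intended duration ≤ 77 min: 380 ≤ 77 is false
  resident of the zone: no → false
  NOT meter paid: no → true
  NOT street-cleaning window active: no → true
  NOT disabled placard displayed: no → true
  street-cleaning window active: no → false
Combine:
[1.1.1.1.1] true OR false = true
[1.1.1.1.2] true OR true = true
[1.1.1.1] true → true = true
[1.1.1] NOT true = false
[1.1.2.1.1] false AND true = false
[1.1.2.1] NOT false = true
[1.1.2.2] true AND true = true
[1.1.2] exactly-one(true, true) = false
[1.1] false OR false = false
[1.2.1.3.1] NOT false = true
[1.2.1.3] NOT true = false
[1.2.1] false OR false OR false = false
[1.2.2.1] true AND true = true
[1.2.2.2] true OR false = true
[1.2.2] true OR true = true
[1.2] false OR true = true
[1] false → true (antecedent false ⇒ implication holds) = true
[2] exactly-one(false, false, false) = false
[root] true AND false = false
Overall: false → ticketed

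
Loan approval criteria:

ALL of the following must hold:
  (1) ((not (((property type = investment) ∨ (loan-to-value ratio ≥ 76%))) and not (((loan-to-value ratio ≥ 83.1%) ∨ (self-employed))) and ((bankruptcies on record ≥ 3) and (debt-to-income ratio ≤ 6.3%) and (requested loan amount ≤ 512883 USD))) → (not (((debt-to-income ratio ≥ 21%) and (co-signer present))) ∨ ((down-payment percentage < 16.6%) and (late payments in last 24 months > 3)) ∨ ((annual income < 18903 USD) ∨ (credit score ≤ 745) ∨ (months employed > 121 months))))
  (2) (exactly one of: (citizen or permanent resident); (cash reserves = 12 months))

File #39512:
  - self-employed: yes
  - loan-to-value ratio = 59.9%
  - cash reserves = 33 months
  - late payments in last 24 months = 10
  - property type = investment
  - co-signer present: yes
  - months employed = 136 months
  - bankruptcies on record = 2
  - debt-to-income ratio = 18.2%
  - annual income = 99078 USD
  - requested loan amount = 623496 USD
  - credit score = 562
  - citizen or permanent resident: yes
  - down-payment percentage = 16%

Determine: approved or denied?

Atomic conditions:
  property type = investment: investment == investment is true
  loan-to-value ratio ≥ 76%: 59.9 ≥ 76 is false
  loan-to-value ratio ≥ 83.1%: 59.9 ≥ 83.1 is false
  self-employed: yes → true
  bankruptcies on record ≥ 3: 2 ≥ 3 is false
  debt-to-income ratio ≤ 6.3%: 18.2 ≤ 6.3 is false
  requested loan amount ≤ 512883 USD: 623496 ≤ 512883 is false
  debt-to-income ratio ≥ 21%: 18.2 ≥ 21 is false
  co-signer present: yes → true
  down-payment percentage < 16.6%: 16 < 16.6 is true
  late payments in last 24 months > 3: 10 > 3 is true
  annual income < 18903 USD: 99078 < 18903 is false
  credit score ≤ 745: 562 ≤ 745 is true
  months employed > 121 months: 136 > 121 is true
  citizen or permanent resident: yes → true
  cash reserves = 12 months: 33 == 12 is false
Combine:
[1.1.1.1] true OR false = true
[1.1.1] NOT true = false
[1.1.2.1] false OR true = true
[1.1.2] NOT true = false
[1.1.3] false AND false AND false = false
[1.1] false AND false AND false = false
[1.2.1.1] false AND true = false
[1.2.1] NOT false = true
[1.2.2] true AND true = true
[1.2.3] false OR true OR true = true
[1.2] true OR true OR true = true
[1] false → true (antecedent false ⇒ implication holds) = true
[2] exactly-one(true, false) = true
[root] true AND true = true
Overall: true → approved

Approved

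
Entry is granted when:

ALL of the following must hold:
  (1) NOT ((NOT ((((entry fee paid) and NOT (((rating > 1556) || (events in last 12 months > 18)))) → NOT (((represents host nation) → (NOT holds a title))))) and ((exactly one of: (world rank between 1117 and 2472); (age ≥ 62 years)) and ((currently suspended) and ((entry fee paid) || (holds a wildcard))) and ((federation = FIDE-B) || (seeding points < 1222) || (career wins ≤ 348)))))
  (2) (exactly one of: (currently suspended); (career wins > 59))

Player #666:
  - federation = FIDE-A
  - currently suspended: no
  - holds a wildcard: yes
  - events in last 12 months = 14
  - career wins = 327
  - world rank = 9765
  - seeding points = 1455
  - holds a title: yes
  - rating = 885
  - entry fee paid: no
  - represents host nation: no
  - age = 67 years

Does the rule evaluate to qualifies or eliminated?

Qualifies

Atomic conditions:
  entry fee paid: no → false
  rating > 1556: 885 > 1556 is false
  events in last 12 months > 18: 14 > 18 is false
  represents host nation: no → false
  NOT holds a title: yes → false
  world rank between 1117 and 2472: 9765 in [1117, 2472] is false
  age ≥ 62 years: 67 ≥ 62 is true
  currently suspended: no → false
  holds a wildcard: yes → true
  federation = FIDE-B: FIDE-A == FIDE-B is false
  seeding points < 1222: 1455 < 1222 is false
  career wins ≤ 348: 327 ≤ 348 is true
  career wins > 59: 327 > 59 is true
Combine:
[1.1.1.1.1.2.1] false OR false = false
[1.1.1.1.1.2] NOT false = true
[1.1.1.1.1] false AND true = false
[1.1.1.1.2.1] false → false (antecedent false ⇒ implication holds) = true
[1.1.1.1.2] NOT true = false
[1.1.1.1] false → false (antecedent false ⇒ implication holds) = true
[1.1.1] NOT true = false
[1.1.2.1] exactly-one(false, true) = true
[1.1.2.2.2] false OR true = true
[1.1.2.2] false AND true = false
[1.1.2.3] false OR false OR true = true
[1.1.2] true AND false AND true = false
[1.1] false AND false = false
[1] NOT false = true
[2] exactly-one(false, true) = true
[root] true AND true = true
Overall: true → qualifies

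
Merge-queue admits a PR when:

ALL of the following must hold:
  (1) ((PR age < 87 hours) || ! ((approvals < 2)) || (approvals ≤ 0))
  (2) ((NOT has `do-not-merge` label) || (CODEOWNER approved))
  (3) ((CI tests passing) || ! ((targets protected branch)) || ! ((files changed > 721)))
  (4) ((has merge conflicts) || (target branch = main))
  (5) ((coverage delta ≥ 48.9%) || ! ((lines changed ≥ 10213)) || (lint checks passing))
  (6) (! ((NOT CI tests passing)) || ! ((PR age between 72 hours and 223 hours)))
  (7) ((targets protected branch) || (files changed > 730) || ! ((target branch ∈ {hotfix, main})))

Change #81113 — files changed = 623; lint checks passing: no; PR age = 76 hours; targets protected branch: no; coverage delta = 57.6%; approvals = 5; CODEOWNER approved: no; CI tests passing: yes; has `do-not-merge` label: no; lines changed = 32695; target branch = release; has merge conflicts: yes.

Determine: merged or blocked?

Merged

Atomic conditions:
  PR age < 87 hours: 76 < 87 is true
  approvals < 2: 5 < 2 is false
  approvals ≤ 0: 5 ≤ 0 is false
  NOT has `do-not-merge` label: no → true
  CODEOWNER approved: no → false
  CI tests passing: yes → true
  targets protected branch: no → false
  files changed > 721: 623 > 721 is false
  has merge conflicts: yes → true
  target branch = main: release == main is false
  coverage delta ≥ 48.9%: 57.6 ≥ 48.9 is true
  lines changed ≥ 10213: 32695 ≥ 10213 is true
  lint checks passing: no → false
  NOT CI tests passing: yes → false
  PR age between 72 hours and 223 hours: 76 in [72, 223] is true
  files changed > 730: 623 > 730 is false
  target branch ∈ {hotfix, main}: release is not in the set → false
Combine:
[1.2] NOT false = true
[1] true OR true OR false = true
[2] true OR false = true
[3.2] NOT false = true
[3.3] NOT false = true
[3] true OR true OR true = true
[4] true OR false = true
[5.2] NOT true = false
[5] true OR false OR false = true
[6.1] NOT false = true
[6.2] NOT true = false
[6] true OR false = true
[7.3] NOT false = true
[7] false OR false OR true = true
[root] true AND true AND true AND true AND true AND true AND true = true
Overall: true → merged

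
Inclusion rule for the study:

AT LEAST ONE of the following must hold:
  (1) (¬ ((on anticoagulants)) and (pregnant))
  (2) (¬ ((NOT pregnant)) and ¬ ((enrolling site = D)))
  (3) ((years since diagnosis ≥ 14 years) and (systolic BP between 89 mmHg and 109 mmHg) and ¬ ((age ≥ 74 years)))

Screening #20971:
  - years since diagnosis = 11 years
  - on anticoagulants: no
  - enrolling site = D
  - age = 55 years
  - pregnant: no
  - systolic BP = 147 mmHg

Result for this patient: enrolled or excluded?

Excluded

Atomic conditions:
  on anticoagulants: no → false
  pregnant: no → false
  NOT pregnant: no → true
  enrolling site = D: D == D is true
  years since diagnosis ≥ 14 years: 11 ≥ 14 is false
  systolic BP between 89 mmHg and 109 mmHg: 147 in [89, 109] is false
  age ≥ 74 years: 55 ≥ 74 is false
Combine:
[1.1] NOT false = true
[1] true AND false = false
[2.1] NOT true = false
[2.2] NOT true = false
[2] false AND false = false
[3.3] NOT false = true
[3] false AND false AND true = false
[root] false OR false OR false = false
Overall: false → excluded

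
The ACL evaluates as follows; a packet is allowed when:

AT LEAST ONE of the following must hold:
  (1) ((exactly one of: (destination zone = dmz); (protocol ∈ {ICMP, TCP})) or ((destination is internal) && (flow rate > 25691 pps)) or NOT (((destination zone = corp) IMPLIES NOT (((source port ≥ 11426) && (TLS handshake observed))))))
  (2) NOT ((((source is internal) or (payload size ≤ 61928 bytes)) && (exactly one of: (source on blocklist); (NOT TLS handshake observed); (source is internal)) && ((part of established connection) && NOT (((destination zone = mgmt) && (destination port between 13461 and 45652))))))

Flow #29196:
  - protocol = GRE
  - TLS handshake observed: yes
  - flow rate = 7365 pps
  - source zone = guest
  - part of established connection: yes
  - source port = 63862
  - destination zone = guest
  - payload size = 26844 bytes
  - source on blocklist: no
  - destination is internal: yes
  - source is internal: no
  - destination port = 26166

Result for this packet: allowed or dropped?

Atomic conditions:
  destination zone = dmz: guest == dmz is false
  protocol ∈ {ICMP, TCP}: GRE is not in the set → false
  destination is internal: yes → true
  flow rate > 25691 pps: 7365 > 25691 is false
  destination zone = corp: guest == corp is false
  source port ≥ 11426: 63862 ≥ 11426 is true
  TLS handshake observed: yes → true
  source is internal: no → false
  payload size ≤ 61928 bytes: 26844 ≤ 61928 is true
  source on blocklist: no → false
  NOT TLS handshake observed: yes → false
  part of established connection: yes → true
  destination zone = mgmt: guest == mgmt is false
  destination port between 13461 and 45652: 26166 in [13461, 45652] is true
Combine:
[1.1] exactly-one(false, false) = false
[1.2] true AND false = false
[1.3.1.2.1] true AND true = true
[1.3.1.2] NOT true = false
[1.3.1] false → false (antecedent false ⇒ implication holds) = true
[1.3] NOT true = false
[1] false OR false OR false = false
[2.1.1] false OR true = true
[2.1.2] exactly-one(false, false, false) = false
[2.1.3.2.1] false AND true = false
[2.1.3.2] NOT false = true
[2.1.3] true AND true = true
[2.1] true AND false AND true = false
[2] NOT false = true
[root] false OR true = true
Overall: true → allowed

Allowed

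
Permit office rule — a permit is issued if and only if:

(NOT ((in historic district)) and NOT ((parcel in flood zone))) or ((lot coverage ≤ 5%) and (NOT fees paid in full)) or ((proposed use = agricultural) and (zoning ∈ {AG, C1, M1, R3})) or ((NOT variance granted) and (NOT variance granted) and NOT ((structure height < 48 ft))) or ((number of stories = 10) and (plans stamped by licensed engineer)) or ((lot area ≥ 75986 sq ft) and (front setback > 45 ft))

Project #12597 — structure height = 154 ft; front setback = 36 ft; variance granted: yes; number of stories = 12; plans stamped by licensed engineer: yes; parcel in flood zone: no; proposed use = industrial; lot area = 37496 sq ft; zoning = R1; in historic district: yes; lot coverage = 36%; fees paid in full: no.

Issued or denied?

Atomic conditions:
  in historic district: yes → true
  parcel in flood zone: no → false
  lot coverage ≤ 5%: 36 ≤ 5 is false
  NOT fees paid in full: no → true
  proposed use = agricultural: industrial == agricultural is false
  zoning ∈ {AG, C1, M1, R3}: R1 is not in the set → false
  NOT variance granted: yes → false
  structure height < 48 ft: 154 < 48 is false
  number of stories = 10: 12 == 10 is false
  plans stamped by licensed engineer: yes → true
  lot area ≥ 75986 sq ft: 37496 ≥ 75986 is false
  front setback > 45 ft: 36 > 45 is false
Combine:
[1.1] NOT true = false
[1.2] NOT false = true
[1] false AND true = false
[2] false AND true = false
[3] false AND false = false
[4.3] NOT false = true
[4] false AND false AND true = false
[5] false AND true = false
[6] false AND false = false
[root] false OR false OR false OR false OR false OR false = false
Overall: false → denied

Denied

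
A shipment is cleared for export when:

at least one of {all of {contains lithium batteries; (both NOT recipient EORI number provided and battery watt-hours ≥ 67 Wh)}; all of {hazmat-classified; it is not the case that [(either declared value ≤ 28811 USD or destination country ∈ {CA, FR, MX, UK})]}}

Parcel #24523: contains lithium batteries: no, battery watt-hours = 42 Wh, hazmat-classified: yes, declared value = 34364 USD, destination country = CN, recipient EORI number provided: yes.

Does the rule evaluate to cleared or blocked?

Atomic conditions:
  contains lithium batteries: no → false
  NOT recipient EORI number provided: yes → false
  battery watt-hours ≥ 67 Wh: 42 ≥ 67 is false
  hazmat-classified: yes → true
  declared value ≤ 28811 USD: 34364 ≤ 28811 is false
  destination country ∈ {CA, FR, MX, UK}: CN is not in the set → false
Combine:
[1.2] false AND false = false
[1] false AND false = false
[2.2.1] false OR false = false
[2.2] NOT false = true
[2] true AND true = true
[root] false OR true = true
Overall: true → cleared

Cleared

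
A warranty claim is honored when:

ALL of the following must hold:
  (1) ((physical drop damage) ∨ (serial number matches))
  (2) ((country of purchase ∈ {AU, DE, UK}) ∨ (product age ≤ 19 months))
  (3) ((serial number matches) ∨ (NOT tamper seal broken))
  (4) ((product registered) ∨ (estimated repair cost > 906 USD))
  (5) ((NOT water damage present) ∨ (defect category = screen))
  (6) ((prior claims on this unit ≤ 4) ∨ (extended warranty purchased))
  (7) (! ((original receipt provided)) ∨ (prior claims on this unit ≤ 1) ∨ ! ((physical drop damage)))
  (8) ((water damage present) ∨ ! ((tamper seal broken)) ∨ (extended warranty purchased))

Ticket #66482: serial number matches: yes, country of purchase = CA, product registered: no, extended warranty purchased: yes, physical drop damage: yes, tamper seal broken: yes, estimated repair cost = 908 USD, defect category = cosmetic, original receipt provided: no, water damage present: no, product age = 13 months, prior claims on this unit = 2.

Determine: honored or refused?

Atomic conditions:
  physical drop damage: yes → true
  serial number matches: yes → true
  country of purchase ∈ {AU, DE, UK}: CA is not in the set → false
  product age ≤ 19 months: 13 ≤ 19 is true
  NOT tamper seal broken: yes → false
  product registered: no → false
  estimated repair cost > 906 USD: 908 > 906 is true
  NOT water damage present: no → true
  defect category = screen: cosmetic == screen is false
  prior claims on this unit ≤ 4: 2 ≤ 4 is true
  extended warranty purchased: yes → true
  original receipt provided: no → false
  prior claims on this unit ≤ 1: 2 ≤ 1 is false
  water damage present: no → false
  tamper seal broken: yes → true
Combine:
[1] true OR true = true
[2] false OR true = true
[3] true OR false = true
[4] false OR true = true
[5] true OR false = true
[6] true OR true = true
[7.1] NOT false = true
[7.3] NOT true = false
[7] true OR false OR false = true
[8.2] NOT true = false
[8] false OR false OR true = true
[root] true AND true AND true AND true AND true AND true AND true AND true = true
Overall: true → honored

Honored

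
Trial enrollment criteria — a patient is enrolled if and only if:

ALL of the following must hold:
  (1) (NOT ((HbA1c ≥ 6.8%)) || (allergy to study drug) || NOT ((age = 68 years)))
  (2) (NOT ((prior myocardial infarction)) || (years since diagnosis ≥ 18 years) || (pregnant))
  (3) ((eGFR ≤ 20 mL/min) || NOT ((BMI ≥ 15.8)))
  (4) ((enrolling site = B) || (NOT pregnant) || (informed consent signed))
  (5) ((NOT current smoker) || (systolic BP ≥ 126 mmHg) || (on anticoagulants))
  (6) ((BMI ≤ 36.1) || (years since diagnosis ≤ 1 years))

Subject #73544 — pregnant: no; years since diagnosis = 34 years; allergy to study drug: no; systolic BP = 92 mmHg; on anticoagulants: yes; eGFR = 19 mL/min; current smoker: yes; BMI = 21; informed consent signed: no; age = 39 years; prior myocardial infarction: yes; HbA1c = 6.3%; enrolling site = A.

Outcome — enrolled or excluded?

Atomic conditions:
  HbA1c ≥ 6.8%: 6.3 ≥ 6.8 is false
  allergy to study drug: no → false
  age = 68 years: 39 == 68 is false
  prior myocardial infarction: yes → true
  years since diagnosis ≥ 18 years: 34 ≥ 18 is true
  pregnant: no → false
  eGFR ≤ 20 mL/min: 19 ≤ 20 is true
  BMI ≥ 15.8: 21 ≥ 15.8 is true
  enrolling site = B: A == B is false
  NOT pregnant: no → true
  informed consent signed: no → false
  NOT current smoker: yes → false
  systolic BP ≥ 126 mmHg: 92 ≥ 126 is false
  on anticoagulants: yes → true
  BMI ≤ 36.1: 21 ≤ 36.1 is true
  years since diagnosis ≤ 1 years: 34 ≤ 1 is false
Combine:
[1.1] NOT false = true
[1.3] NOT false = true
[1] true OR false OR true = true
[2.1] NOT true = false
[2] false OR true OR false = true
[3.2] NOT true = false
[3] true OR false = true
[4] false OR true OR false = true
[5] false OR false OR true = true
[6] true OR false = true
[root] true AND true AND true AND true AND true AND true = true
Overall: true → enrolled

Enrolled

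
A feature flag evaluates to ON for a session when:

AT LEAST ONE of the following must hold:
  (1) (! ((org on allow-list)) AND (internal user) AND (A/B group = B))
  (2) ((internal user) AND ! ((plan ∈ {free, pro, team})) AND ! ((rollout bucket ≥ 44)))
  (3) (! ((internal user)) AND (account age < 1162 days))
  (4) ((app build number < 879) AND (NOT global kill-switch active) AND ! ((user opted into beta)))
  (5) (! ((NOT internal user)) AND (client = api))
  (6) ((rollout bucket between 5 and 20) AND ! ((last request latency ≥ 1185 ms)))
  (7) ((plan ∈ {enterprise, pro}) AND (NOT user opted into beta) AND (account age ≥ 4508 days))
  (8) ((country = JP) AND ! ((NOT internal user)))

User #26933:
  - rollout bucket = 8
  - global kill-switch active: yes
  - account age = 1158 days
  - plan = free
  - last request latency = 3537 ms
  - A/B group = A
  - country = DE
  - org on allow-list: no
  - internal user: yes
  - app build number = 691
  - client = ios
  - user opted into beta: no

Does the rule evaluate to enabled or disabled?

Disabled

Atomic conditions:
  org on allow-list: no → false
  internal user: yes → true
  A/B group = B: A == B is false
  plan ∈ {free, pro, team}: free is in the set → true
  rollout bucket ≥ 44: 8 ≥ 44 is false
  account age < 1162 days: 1158 < 1162 is true
  app build number < 879: 691 < 879 is true
  NOT global kill-switch active: yes → false
  user opted into beta: no → false
  NOT internal user: yes → false
  client = api: ios == api is false
  rollout bucket between 5 and 20: 8 in [5, 20] is true
  last request latency ≥ 1185 ms: 3537 ≥ 1185 is true
  plan ∈ {enterprise, pro}: free is not in the set → false
  NOT user opted into beta: no → true
  account age ≥ 4508 days: 1158 ≥ 4508 is false
  country = JP: DE == JP is false
Combine:
[1.1] NOT false = true
[1] true AND true AND false = false
[2.2] NOT true = false
[2.3] NOT false = true
[2] true AND false AND true = false
[3.1] NOT true = false
[3] false AND true = false
[4.3] NOT false = true
[4] true AND false AND true = false
[5.1] NOT false = true
[5] true AND false = false
[6.2] NOT true = false
[6] true AND false = false
[7] false AND true AND false = false
[8.2] NOT false = true
[8] false AND true = false
[root] false OR false OR false OR false OR false OR false OR false OR false = false
Overall: false → disabled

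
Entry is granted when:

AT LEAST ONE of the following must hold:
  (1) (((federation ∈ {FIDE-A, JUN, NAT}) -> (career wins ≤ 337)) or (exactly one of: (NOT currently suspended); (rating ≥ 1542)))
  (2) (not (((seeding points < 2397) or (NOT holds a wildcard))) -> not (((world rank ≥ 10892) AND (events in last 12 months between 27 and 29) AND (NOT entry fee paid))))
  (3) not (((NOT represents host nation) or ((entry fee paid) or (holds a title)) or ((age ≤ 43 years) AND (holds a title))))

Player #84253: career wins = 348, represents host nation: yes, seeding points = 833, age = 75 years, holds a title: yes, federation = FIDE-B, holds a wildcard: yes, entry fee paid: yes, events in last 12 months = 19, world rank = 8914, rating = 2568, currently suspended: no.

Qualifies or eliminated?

Atomic conditions:
  federation ∈ {FIDE-A, JUN, NAT}: FIDE-B is not in the set → false
  career wins ≤ 337: 348 ≤ 337 is false
  NOT currently suspended: no → true
  rating ≥ 1542: 2568 ≥ 1542 is true
  seeding points < 2397: 833 < 2397 is true
  NOT holds a wildcard: yes → false
  world rank ≥ 10892: 8914 ≥ 10892 is false
  events in last 12 months between 27 and 29: 19 in [27, 29] is false
  NOT entry fee paid: yes → false
  NOT represents host nation: yes → false
  entry fee paid: yes → true
  holds a title: yes → true
  age ≤ 43 years: 75 ≤ 43 is false
Combine:
[1.1] false → false (antecedent false ⇒ implication holds) = true
[1.2] exactly-one(true, true) = false
[1] true OR false = true
[2.1.1] true OR false = true
[2.1] NOT true = false
[2.2.1] false AND false AND false = false
[2.2] NOT false = true
[2] false → true (antecedent false ⇒ implication holds) = true
[3.1.2] true OR true = true
[3.1.3] false AND true = false
[3.1] false OR true OR false = true
[3] NOT true = false
[root] true OR true OR false = true
Overall: true → qualifies

Qualifies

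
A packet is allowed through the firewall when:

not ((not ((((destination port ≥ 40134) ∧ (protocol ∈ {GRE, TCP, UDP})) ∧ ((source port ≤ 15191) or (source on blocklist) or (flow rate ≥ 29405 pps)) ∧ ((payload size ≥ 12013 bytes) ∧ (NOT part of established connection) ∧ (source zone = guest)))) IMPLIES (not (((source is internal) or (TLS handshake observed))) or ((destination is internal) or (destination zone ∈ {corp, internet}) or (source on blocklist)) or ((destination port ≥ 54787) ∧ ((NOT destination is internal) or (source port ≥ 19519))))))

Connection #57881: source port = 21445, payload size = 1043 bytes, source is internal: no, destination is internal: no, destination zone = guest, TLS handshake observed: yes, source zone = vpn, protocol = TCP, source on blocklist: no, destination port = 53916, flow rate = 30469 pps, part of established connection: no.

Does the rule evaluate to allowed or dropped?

Atomic conditions:
  destination port ≥ 40134: 53916 ≥ 40134 is true
  protocol ∈ {GRE, TCP, UDP}: TCP is in the set → true
  source port ≤ 15191: 21445 ≤ 15191 is false
  source on blocklist: no → false
  flow rate ≥ 29405 pps: 30469 ≥ 29405 is true
  payload size ≥ 12013 bytes: 1043 ≥ 12013 is false
  NOT part of established connection: no → true
  source zone = guest: vpn == guest is false
  source is internal: no → false
  TLS handshake observed: yes → true
  destination is internal: no → false
  destination zone ∈ {corp, internet}: guest is not in the set → false
  destination port ≥ 54787: 53916 ≥ 54787 is false
  NOT destination is internal: no → true
  source port ≥ 19519: 21445 ≥ 19519 is true
Combine:
[1.1.1.1] true AND true = true
[1.1.1.2] false OR false OR true = true
[1.1.1.3] false AND true AND false = false
[1.1.1] true AND true AND false = false
[1.1] NOT false = true
[1.2.1.1] false OR true = true
[1.2.1] NOT true = false
[1.2.2] false OR false OR false = false
[1.2.3.2] true OR true = true
[1.2.3] false AND true = false
[1.2] false OR false OR false = false
[1] true → false = false
[root] NOT false = true
Overall: true → allowed

Allowed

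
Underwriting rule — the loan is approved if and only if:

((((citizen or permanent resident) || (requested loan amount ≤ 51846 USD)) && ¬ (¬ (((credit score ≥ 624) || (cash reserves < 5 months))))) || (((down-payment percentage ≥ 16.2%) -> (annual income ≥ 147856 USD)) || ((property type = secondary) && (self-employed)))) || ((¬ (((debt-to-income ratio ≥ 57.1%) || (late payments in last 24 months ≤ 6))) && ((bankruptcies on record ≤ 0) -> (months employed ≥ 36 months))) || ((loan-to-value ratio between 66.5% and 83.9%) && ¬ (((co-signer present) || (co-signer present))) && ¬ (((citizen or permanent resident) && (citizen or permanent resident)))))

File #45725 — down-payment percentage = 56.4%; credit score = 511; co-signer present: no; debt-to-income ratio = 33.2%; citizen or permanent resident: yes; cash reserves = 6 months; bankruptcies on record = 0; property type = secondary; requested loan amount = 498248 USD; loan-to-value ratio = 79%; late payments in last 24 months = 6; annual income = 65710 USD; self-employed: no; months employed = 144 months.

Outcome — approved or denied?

Denied

Atomic conditions:
  citizen or permanent resident: yes → true
  requested loan amount ≤ 51846 USD: 498248 ≤ 51846 is false
  credit score ≥ 624: 511 ≥ 624 is false
  cash reserves < 5 months: 6 < 5 is false
  down-payment percentage ≥ 16.2%: 56.4 ≥ 16.2 is true
  annual income ≥ 147856 USD: 65710 ≥ 147856 is false
  property type = secondary: secondary == secondary is true
  self-employed: no → false
  debt-to-income ratio ≥ 57.1%: 33.2 ≥ 57.1 is false
  late payments in last 24 months ≤ 6: 6 ≤ 6 is true
  bankruptcies on record ≤ 0: 0 ≤ 0 is true
  months employed ≥ 36 months: 144 ≥ 36 is true
  loan-to-value ratio between 66.5% and 83.9%: 79 in [66.5, 83.9] is true
  co-signer present: no → false
Combine:
[1.1.1] true OR false = true
[1.1.2.1.1] false OR false = false
[1.1.2.1] NOT false = true
[1.1.2] NOT true = false
[1.1] true AND false = false
[1.2.1] true → false = false
[1.2.2] true AND false = false
[1.2] false OR false = false
[1] false OR false = false
[2.1.1.1] false OR true = true
[2.1.1] NOT true = false
[2.1.2] true → true = true
[2.1] false AND true = false
[2.2.2.1] false OR false = false
[2.2.2] NOT false = true
[2.2.3.1] true AND true = true
[2.2.3] NOT true = false
[2.2] true AND true AND false = false
[2] false OR false = false
[root] false OR false = false
Overall: false → denied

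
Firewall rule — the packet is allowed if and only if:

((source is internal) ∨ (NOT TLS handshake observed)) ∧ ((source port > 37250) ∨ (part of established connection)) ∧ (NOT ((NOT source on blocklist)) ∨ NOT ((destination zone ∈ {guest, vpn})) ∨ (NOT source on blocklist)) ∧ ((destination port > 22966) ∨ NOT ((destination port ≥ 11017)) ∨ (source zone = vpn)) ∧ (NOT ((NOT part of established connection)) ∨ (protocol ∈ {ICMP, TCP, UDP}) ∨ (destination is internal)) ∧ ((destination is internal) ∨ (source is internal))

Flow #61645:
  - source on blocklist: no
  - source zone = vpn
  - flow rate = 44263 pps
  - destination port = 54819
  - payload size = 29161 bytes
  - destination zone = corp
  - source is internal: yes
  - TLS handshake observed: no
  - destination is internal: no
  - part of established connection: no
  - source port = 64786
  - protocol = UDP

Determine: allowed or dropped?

Allowed

Atomic conditions:
  source is internal: yes → true
  NOT TLS handshake observed: no → true
  source port > 37250: 64786 > 37250 is true
  part of established connection: no → false
  NOT source on blocklist: no → true
  destination zone ∈ {guest, vpn}: corp is not in the set → false
  destination port > 22966: 54819 > 22966 is true
  destination port ≥ 11017: 54819 ≥ 11017 is true
  source zone = vpn: vpn == vpn is true
  NOT part of established connection: no → true
  protocol ∈ {ICMP, TCP, UDP}: UDP is in the set → true
  destination is internal: no → false
Combine:
[1] true OR true = true
[2] true OR false = true
[3.1] NOT true = false
[3.2] NOT false = true
[3] false OR true OR true = true
[4.2] NOT true = false
[4] true OR false OR true = true
[5.1] NOT true = false
[5] false OR true OR false = true
[6] false OR true = true
[root] true AND true AND true AND true AND true AND true = true
Overall: true → allowed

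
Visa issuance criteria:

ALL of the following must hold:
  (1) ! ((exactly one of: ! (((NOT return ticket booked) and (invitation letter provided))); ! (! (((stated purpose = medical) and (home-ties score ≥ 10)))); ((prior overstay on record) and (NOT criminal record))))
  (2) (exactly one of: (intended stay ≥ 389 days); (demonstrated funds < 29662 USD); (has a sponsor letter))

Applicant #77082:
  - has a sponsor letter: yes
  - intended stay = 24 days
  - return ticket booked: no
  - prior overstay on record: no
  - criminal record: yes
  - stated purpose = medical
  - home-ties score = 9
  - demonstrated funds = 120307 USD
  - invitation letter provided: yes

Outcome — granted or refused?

Granted

Atomic conditions:
  NOT return ticket booked: no → true
  invitation letter provided: yes → true
  stated purpose = medical: medical == medical is true
  home-ties score ≥ 10: 9 ≥ 10 is false
  prior overstay on record: no → false
  NOT criminal record: yes → false
  intended stay ≥ 389 days: 24 ≥ 389 is false
  demonstrated funds < 29662 USD: 120307 < 29662 is false
  has a sponsor letter: yes → true
Combine:
[1.1.1.1] true AND true = true
[1.1.1] NOT true = false
[1.1.2.1.1] true AND false = false
[1.1.2.1] NOT false = true
[1.1.2] NOT true = false
[1.1.3] false AND false = false
[1.1] exactly-one(false, false, false) = false
[1] NOT false = true
[2] exactly-one(false, false, true) = true
[root] true AND true = true
Overall: true → granted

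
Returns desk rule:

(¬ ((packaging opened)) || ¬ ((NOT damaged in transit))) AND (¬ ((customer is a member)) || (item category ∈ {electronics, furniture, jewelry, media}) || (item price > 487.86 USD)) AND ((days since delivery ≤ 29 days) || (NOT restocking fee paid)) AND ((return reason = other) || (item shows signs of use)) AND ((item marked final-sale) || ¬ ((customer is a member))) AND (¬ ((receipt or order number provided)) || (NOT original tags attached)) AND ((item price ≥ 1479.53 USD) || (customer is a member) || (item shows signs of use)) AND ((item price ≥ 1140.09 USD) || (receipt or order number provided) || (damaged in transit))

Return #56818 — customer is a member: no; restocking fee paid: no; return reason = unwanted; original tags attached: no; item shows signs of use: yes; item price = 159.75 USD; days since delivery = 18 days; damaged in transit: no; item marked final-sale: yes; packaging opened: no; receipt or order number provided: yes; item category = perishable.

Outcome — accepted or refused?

Accepted

Atomic conditions:
  packaging opened: no → false
  NOT damaged in transit: no → true
  customer is a member: no → false
  item category ∈ {electronics, furniture, jewelry, media}: perishable is not in the set → false
  item price > 487.86 USD: 159.75 > 487.86 is false
  days since delivery ≤ 29 days: 18 ≤ 29 is true
  NOT restocking fee paid: no → true
  return reason = other: unwanted == other is false
  item shows signs of use: yes → true
  item marked final-sale: yes → true
  receipt or order number provided: yes → true
  NOT original tags attached: no → true
  item price ≥ 1479.53 USD: 159.75 ≥ 1479.53 is false
  item price ≥ 1140.09 USD: 159.75 ≥ 1140.09 is false
  damaged in transit: no → false
Combine:
[1.1] NOT false = true
[1.2] NOT true = false
[1] true OR false = true
[2.1] NOT false = true
[2] true OR false OR false = true
[3] true OR true = true
[4] false OR true = true
[5.2] NOT false = true
[5] true OR true = true
[6.1] NOT true = false
[6] false OR true = true
[7] false OR false OR true = true
[8] false OR true OR false = true
[root] true AND true AND true AND true AND true AND true AND true AND true = true
Overall: true → accepted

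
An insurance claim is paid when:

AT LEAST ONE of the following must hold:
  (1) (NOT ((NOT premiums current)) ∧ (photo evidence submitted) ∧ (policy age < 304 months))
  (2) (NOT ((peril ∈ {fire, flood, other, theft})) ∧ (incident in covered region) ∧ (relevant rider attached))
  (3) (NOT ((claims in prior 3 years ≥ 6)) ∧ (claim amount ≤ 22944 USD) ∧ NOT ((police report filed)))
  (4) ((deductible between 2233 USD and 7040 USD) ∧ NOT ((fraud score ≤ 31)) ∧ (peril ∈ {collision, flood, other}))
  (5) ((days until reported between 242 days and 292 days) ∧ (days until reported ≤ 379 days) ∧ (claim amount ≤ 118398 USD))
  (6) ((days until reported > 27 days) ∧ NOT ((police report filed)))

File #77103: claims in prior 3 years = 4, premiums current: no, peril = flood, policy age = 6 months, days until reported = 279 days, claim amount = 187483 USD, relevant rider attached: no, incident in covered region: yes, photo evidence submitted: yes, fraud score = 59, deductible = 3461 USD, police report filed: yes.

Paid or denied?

Atomic conditions:
  NOT premiums current: no → true
  photo evidence submitted: yes → true
  policy age < 304 months: 6 < 304 is true
  peril ∈ {fire, flood, other, theft}: flood is in the set → true
  incident in covered region: yes → true
  relevant rider attached: no → false
  claims in prior 3 years ≥ 6: 4 ≥ 6 is false
  claim amount ≤ 22944 USD: 187483 ≤ 22944 is false
  police report filed: yes → true
  deductible between 2233 USD and 7040 USD: 3461 in [2233, 7040] is true
  fraud score ≤ 31: 59 ≤ 31 is false
  peril ∈ {collision, flood, other}: flood is in the set → true
  days until reported between 242 days and 292 days: 279 in [242, 292] is true
  days until reported ≤ 379 days: 279 ≤ 379 is true
  claim amount ≤ 118398 USD: 187483 ≤ 118398 is false
  days until reported > 27 days: 279 > 27 is true
Combine:
[1.1] NOT true = false
[1] false AND true AND true = false
[2.1] NOT true = false
[2] false AND true AND false = false
[3.1] NOT false = true
[3.3] NOT true = false
[3] true AND false AND false = false
[4.2] NOT false = true
[4] true AND true AND true = true
[5] true AND true AND false = false
[6.2] NOT true = false
[6] true AND false = false
[root] false OR false OR false OR true OR false OR false = true
Overall: true → paid

Paid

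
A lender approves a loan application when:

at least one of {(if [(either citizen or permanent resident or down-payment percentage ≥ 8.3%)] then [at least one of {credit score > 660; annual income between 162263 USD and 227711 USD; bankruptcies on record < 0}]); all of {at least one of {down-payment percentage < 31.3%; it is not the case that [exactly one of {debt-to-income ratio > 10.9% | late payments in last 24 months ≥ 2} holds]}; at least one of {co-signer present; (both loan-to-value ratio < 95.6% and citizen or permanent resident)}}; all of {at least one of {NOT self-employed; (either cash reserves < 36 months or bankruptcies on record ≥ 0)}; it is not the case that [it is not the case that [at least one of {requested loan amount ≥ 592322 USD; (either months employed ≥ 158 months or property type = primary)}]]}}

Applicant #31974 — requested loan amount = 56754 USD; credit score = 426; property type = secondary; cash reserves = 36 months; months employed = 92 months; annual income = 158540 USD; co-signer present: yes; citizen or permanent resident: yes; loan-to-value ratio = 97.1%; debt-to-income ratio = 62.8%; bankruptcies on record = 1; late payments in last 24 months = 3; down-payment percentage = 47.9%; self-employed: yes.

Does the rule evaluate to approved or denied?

Approved

Atomic conditions:
  citizen or permanent resident: yes → true
  down-payment percentage ≥ 8.3%: 47.9 ≥ 8.3 is true
  credit score > 660: 426 > 660 is false
  annual income between 162263 USD and 227711 USD: 158540 in [162263, 227711] is false
  bankruptcies on record < 0: 1 < 0 is false
  down-payment percentage < 31.3%: 47.9 < 31.3 is false
  debt-to-income ratio > 10.9%: 62.8 > 10.9 is true
  late payments in last 24 months ≥ 2: 3 ≥ 2 is true
  co-signer present: yes → true
  loan-to-value ratio < 95.6%: 97.1 < 95.6 is false
  NOT self-employed: yes → false
  cash reserves < 36 months: 36 < 36 is false
  bankruptcies on record ≥ 0: 1 ≥ 0 is true
  requested loan amount ≥ 592322 USD: 56754 ≥ 592322 is false
  months employed ≥ 158 months: 92 ≥ 158 is false
  property type = primary: secondary == primary is false
Combine:
[1.1] true OR true = true
[1.2] false OR false OR false = false
[1] true → false = false
[2.1.2.1] exactly-one(true, true) = false
[2.1.2] NOT false = true
[2.1] false OR true = true
[2.2.2] false AND true = false
[2.2] true OR false = true
[2] true AND true = true
[3.1.2] false OR true = true
[3.1] false OR true = true
[3.2.1.1.2] false OR false = false
[3.2.1.1] false OR false = false
[3.2.1] NOT false = true
[3.2] NOT true = false
[3] true AND false = false
[root] false OR true OR false = true
Overall: true → approved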